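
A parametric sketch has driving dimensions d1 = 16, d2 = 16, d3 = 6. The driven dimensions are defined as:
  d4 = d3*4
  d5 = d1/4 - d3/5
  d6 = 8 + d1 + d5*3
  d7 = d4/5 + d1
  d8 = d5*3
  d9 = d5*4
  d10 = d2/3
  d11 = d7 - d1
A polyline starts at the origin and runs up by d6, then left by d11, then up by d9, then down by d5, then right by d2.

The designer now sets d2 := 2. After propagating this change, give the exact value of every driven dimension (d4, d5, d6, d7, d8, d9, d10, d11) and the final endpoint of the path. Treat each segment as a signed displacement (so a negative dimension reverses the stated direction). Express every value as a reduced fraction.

d4 = 24
d5 = 14/5
d6 = 162/5
d7 = 104/5
d8 = 42/5
d9 = 56/5
d10 = 2/3
d11 = 24/5
endpoint = (-14/5, 204/5)

Apply edit: d2 := 2
  d4 = d3*4 = 24
  d5 = d1/4 - d3/5 = 14/5
  d6 = 8 + d1 + d5*3 = 162/5
  d7 = d4/5 + d1 = 104/5
  d8 = d5*3 = 42/5
  d9 = d5*4 = 56/5
  d10 = d2/3 = 2/3
  d11 = d7 - d1 = 24/5
Walk from origin (0, 0):
  seg 1: up by d6 = 162/5 → (0, 162/5)
  seg 2: left by d11 = 24/5 → (-24/5, 162/5)
  seg 3: up by d9 = 56/5 → (-24/5, 218/5)
  seg 4: down by d5 = 14/5 → (-24/5, 204/5)
  seg 5: right by d2 = 2 → (-14/5, 204/5)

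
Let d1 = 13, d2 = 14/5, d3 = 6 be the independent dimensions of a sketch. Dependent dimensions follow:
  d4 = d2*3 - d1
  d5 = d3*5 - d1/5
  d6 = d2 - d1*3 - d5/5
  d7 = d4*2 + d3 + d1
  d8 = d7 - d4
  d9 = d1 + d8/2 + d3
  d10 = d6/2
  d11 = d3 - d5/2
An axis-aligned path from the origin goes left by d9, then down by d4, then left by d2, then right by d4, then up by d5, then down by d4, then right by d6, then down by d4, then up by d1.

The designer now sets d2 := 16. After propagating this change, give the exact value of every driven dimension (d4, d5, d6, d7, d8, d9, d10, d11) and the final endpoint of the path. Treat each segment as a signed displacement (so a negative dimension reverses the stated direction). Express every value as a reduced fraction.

Apply edit: d2 := 16
  d4 = d2*3 - d1 = 35
  d5 = d3*5 - d1/5 = 137/5
  d6 = d2 - d1*3 - d5/5 = -712/25
  d7 = d4*2 + d3 + d1 = 89
  d8 = d7 - d4 = 54
  d9 = d1 + d8/2 + d3 = 46
  d10 = d6/2 = -356/25
  d11 = d3 - d5/2 = -77/10
Walk from origin (0, 0):
  seg 1: left by d9 = 46 → (-46, 0)
  seg 2: down by d4 = 35 → (-46, -35)
  seg 3: left by d2 = 16 → (-62, -35)
  seg 4: right by d4 = 35 → (-27, -35)
  seg 5: up by d5 = 137/5 → (-27, -38/5)
  seg 6: down by d4 = 35 → (-27, -213/5)
  seg 7: right by d6 = -712/25 → (-1387/25, -213/5)
  seg 8: down by d4 = 35 → (-1387/25, -388/5)
  seg 9: up by d1 = 13 → (-1387/25, -323/5)

d4 = 35
d5 = 137/5
d6 = -712/25
d7 = 89
d8 = 54
d9 = 46
d10 = -356/25
d11 = -77/10
endpoint = (-1387/25, -323/5)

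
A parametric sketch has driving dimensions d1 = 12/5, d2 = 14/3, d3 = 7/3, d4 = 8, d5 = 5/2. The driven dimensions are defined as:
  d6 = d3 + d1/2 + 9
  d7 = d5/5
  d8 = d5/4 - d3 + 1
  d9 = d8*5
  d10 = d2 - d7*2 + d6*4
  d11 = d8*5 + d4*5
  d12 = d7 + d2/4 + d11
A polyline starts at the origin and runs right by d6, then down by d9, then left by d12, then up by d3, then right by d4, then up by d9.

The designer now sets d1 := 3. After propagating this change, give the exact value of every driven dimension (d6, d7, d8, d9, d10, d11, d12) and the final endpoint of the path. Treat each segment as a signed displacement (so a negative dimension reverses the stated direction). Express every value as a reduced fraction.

d6 = 77/6
d7 = 1/2
d8 = -17/24
d9 = -85/24
d10 = 55
d11 = 875/24
d12 = 305/8
endpoint = (-415/24, 7/3)

Apply edit: d1 := 3
  d6 = d3 + d1/2 + 9 = 77/6
  d7 = d5/5 = 1/2
  d8 = d5/4 - d3 + 1 = -17/24
  d9 = d8*5 = -85/24
  d10 = d2 - d7*2 + d6*4 = 55
  d11 = d8*5 + d4*5 = 875/24
  d12 = d7 + d2/4 + d11 = 305/8
Walk from origin (0, 0):
  seg 1: right by d6 = 77/6 → (77/6, 0)
  seg 2: down by d9 = -85/24 → (77/6, 85/24)
  seg 3: left by d12 = 305/8 → (-607/24, 85/24)
  seg 4: up by d3 = 7/3 → (-607/24, 47/8)
  seg 5: right by d4 = 8 → (-415/24, 47/8)
  seg 6: up by d9 = -85/24 → (-415/24, 7/3)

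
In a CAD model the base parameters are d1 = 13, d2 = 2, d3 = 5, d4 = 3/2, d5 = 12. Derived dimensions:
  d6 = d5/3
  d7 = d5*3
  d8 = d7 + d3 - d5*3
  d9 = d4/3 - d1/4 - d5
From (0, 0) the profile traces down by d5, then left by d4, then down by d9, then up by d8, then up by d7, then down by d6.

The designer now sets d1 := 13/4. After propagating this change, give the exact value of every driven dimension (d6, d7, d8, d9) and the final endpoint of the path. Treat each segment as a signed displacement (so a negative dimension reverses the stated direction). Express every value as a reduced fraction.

Apply edit: d1 := 13/4
  d6 = d5/3 = 4
  d7 = d5*3 = 36
  d8 = d7 + d3 - d5*3 = 5
  d9 = d4/3 - d1/4 - d5 = -197/16
Walk from origin (0, 0):
  seg 1: down by d5 = 12 → (0, -12)
  seg 2: left by d4 = 3/2 → (-3/2, -12)
  seg 3: down by d9 = -197/16 → (-3/2, 5/16)
  seg 4: up by d8 = 5 → (-3/2, 85/16)
  seg 5: up by d7 = 36 → (-3/2, 661/16)
  seg 6: down by d6 = 4 → (-3/2, 597/16)

d6 = 4
d7 = 36
d8 = 5
d9 = -197/16
endpoint = (-3/2, 597/16)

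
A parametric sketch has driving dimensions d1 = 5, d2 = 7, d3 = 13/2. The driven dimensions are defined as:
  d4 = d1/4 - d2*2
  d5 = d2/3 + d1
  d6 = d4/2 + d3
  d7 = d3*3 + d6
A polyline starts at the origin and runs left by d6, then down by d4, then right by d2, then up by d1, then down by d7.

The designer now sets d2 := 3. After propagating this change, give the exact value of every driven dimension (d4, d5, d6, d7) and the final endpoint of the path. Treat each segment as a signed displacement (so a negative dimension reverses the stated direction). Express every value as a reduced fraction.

Apply edit: d2 := 3
  d4 = d1/4 - d2*2 = -19/4
  d5 = d2/3 + d1 = 6
  d6 = d4/2 + d3 = 33/8
  d7 = d3*3 + d6 = 189/8
Walk from origin (0, 0):
  seg 1: left by d6 = 33/8 → (-33/8, 0)
  seg 2: down by d4 = -19/4 → (-33/8, 19/4)
  seg 3: right by d2 = 3 → (-9/8, 19/4)
  seg 4: up by d1 = 5 → (-9/8, 39/4)
  seg 5: down by d7 = 189/8 → (-9/8, -111/8)

d4 = -19/4
d5 = 6
d6 = 33/8
d7 = 189/8
endpoint = (-9/8, -111/8)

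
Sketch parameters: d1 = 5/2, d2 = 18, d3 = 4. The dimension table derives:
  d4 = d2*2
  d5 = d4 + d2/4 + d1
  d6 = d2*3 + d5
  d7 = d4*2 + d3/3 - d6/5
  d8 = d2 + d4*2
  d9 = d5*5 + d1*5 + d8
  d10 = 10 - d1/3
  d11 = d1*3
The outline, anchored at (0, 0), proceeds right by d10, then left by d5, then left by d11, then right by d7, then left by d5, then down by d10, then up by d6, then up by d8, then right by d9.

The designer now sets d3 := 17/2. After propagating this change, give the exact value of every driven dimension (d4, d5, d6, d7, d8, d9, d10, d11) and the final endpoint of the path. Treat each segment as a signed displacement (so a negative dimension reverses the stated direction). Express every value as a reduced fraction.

d4 = 36
d5 = 43
d6 = 97
d7 = 1663/30
d8 = 90
d9 = 635/2
d10 = 55/6
d11 = 15/2
endpoint = (1443/5, 1067/6)

Apply edit: d3 := 17/2
  d4 = d2*2 = 36
  d5 = d4 + d2/4 + d1 = 43
  d6 = d2*3 + d5 = 97
  d7 = d4*2 + d3/3 - d6/5 = 1663/30
  d8 = d2 + d4*2 = 90
  d9 = d5*5 + d1*5 + d8 = 635/2
  d10 = 10 - d1/3 = 55/6
  d11 = d1*3 = 15/2
Walk from origin (0, 0):
  seg 1: right by d10 = 55/6 → (55/6, 0)
  seg 2: left by d5 = 43 → (-203/6, 0)
  seg 3: left by d11 = 15/2 → (-124/3, 0)
  seg 4: right by d7 = 1663/30 → (141/10, 0)
  seg 5: left by d5 = 43 → (-289/10, 0)
  seg 6: down by d10 = 55/6 → (-289/10, -55/6)
  seg 7: up by d6 = 97 → (-289/10, 527/6)
  seg 8: up by d8 = 90 → (-289/10, 1067/6)
  seg 9: right by d9 = 635/2 → (1443/5, 1067/6)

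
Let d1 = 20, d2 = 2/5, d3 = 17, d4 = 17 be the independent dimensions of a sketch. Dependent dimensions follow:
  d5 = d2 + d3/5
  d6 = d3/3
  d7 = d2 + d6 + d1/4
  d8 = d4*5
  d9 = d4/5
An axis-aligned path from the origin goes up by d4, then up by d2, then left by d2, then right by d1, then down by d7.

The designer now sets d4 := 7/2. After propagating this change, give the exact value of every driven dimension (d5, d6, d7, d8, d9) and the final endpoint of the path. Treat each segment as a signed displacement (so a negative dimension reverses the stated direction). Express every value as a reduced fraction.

Apply edit: d4 := 7/2
  d5 = d2 + d3/5 = 19/5
  d6 = d3/3 = 17/3
  d7 = d2 + d6 + d1/4 = 166/15
  d8 = d4*5 = 35/2
  d9 = d4/5 = 7/10
Walk from origin (0, 0):
  seg 1: up by d4 = 7/2 → (0, 7/2)
  seg 2: up by d2 = 2/5 → (0, 39/10)
  seg 3: left by d2 = 2/5 → (-2/5, 39/10)
  seg 4: right by d1 = 20 → (98/5, 39/10)
  seg 5: down by d7 = 166/15 → (98/5, -43/6)

d5 = 19/5
d6 = 17/3
d7 = 166/15
d8 = 35/2
d9 = 7/10
endpoint = (98/5, -43/6)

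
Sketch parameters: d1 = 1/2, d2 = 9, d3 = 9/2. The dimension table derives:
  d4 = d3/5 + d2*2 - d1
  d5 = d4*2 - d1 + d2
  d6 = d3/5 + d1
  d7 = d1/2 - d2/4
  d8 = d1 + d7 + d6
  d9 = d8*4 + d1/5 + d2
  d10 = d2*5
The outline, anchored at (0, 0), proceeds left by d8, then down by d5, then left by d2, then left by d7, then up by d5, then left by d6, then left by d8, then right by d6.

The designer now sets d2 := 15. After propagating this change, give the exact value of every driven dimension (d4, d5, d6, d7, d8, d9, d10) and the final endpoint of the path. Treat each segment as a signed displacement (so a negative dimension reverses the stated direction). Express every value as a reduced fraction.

Apply edit: d2 := 15
  d4 = d3/5 + d2*2 - d1 = 152/5
  d5 = d4*2 - d1 + d2 = 753/10
  d6 = d3/5 + d1 = 7/5
  d7 = d1/2 - d2/4 = -7/2
  d8 = d1 + d7 + d6 = -8/5
  d9 = d8*4 + d1/5 + d2 = 87/10
  d10 = d2*5 = 75
Walk from origin (0, 0):
  seg 1: left by d8 = -8/5 → (8/5, 0)
  seg 2: down by d5 = 753/10 → (8/5, -753/10)
  seg 3: left by d2 = 15 → (-67/5, -753/10)
  seg 4: left by d7 = -7/2 → (-99/10, -753/10)
  seg 5: up by d5 = 753/10 → (-99/10, 0)
  seg 6: left by d6 = 7/5 → (-113/10, 0)
  seg 7: left by d8 = -8/5 → (-97/10, 0)
  seg 8: right by d6 = 7/5 → (-83/10, 0)

d4 = 152/5
d5 = 753/10
d6 = 7/5
d7 = -7/2
d8 = -8/5
d9 = 87/10
d10 = 75
endpoint = (-83/10, 0)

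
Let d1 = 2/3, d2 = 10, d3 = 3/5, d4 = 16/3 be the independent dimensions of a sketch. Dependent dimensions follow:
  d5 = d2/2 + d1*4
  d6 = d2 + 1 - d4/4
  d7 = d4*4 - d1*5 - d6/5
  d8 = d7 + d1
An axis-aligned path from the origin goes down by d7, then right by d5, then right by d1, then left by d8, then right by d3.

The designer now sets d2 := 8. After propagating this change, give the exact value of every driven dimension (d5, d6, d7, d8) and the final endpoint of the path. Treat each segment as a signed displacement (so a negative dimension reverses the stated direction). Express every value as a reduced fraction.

d5 = 20/3
d6 = 23/3
d7 = 247/15
d8 = 257/15
endpoint = (-46/5, -247/15)

Apply edit: d2 := 8
  d5 = d2/2 + d1*4 = 20/3
  d6 = d2 + 1 - d4/4 = 23/3
  d7 = d4*4 - d1*5 - d6/5 = 247/15
  d8 = d7 + d1 = 257/15
Walk from origin (0, 0):
  seg 1: down by d7 = 247/15 → (0, -247/15)
  seg 2: right by d5 = 20/3 → (20/3, -247/15)
  seg 3: right by d1 = 2/3 → (22/3, -247/15)
  seg 4: left by d8 = 257/15 → (-49/5, -247/15)
  seg 5: right by d3 = 3/5 → (-46/5, -247/15)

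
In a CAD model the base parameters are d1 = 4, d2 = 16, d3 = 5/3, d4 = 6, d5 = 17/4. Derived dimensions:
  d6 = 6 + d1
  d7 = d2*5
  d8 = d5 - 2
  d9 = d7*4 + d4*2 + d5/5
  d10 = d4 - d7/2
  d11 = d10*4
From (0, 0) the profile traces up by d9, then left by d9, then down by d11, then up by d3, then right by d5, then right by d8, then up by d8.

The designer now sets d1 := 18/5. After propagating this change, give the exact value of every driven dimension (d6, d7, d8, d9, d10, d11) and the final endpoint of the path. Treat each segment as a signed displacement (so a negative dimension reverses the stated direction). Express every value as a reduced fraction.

d6 = 48/5
d7 = 80
d8 = 9/4
d9 = 6657/20
d10 = -34
d11 = -136
endpoint = (-6527/20, 14183/30)

Apply edit: d1 := 18/5
  d6 = 6 + d1 = 48/5
  d7 = d2*5 = 80
  d8 = d5 - 2 = 9/4
  d9 = d7*4 + d4*2 + d5/5 = 6657/20
  d10 = d4 - d7/2 = -34
  d11 = d10*4 = -136
Walk from origin (0, 0):
  seg 1: up by d9 = 6657/20 → (0, 6657/20)
  seg 2: left by d9 = 6657/20 → (-6657/20, 6657/20)
  seg 3: down by d11 = -136 → (-6657/20, 9377/20)
  seg 4: up by d3 = 5/3 → (-6657/20, 28231/60)
  seg 5: right by d5 = 17/4 → (-1643/5, 28231/60)
  seg 6: right by d8 = 9/4 → (-6527/20, 28231/60)
  seg 7: up by d8 = 9/4 → (-6527/20, 14183/30)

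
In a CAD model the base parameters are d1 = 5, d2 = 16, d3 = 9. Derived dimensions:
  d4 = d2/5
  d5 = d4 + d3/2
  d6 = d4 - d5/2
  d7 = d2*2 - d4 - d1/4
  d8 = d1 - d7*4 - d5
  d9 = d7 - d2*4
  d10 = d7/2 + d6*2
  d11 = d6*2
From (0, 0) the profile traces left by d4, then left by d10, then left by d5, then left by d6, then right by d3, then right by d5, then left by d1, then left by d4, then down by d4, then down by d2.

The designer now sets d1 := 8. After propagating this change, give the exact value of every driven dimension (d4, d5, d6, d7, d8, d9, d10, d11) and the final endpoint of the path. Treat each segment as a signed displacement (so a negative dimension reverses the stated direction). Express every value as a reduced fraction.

Apply edit: d1 := 8
  d4 = d2/5 = 16/5
  d5 = d4 + d3/2 = 77/10
  d6 = d4 - d5/2 = -13/20
  d7 = d2*2 - d4 - d1/4 = 134/5
  d8 = d1 - d7*4 - d5 = -1069/10
  d9 = d7 - d2*4 = -186/5
  d10 = d7/2 + d6*2 = 121/10
  d11 = d6*2 = -13/10
Walk from origin (0, 0):
  seg 1: left by d4 = 16/5 → (-16/5, 0)
  seg 2: left by d10 = 121/10 → (-153/10, 0)
  seg 3: left by d5 = 77/10 → (-23, 0)
  seg 4: left by d6 = -13/20 → (-447/20, 0)
  seg 5: right by d3 = 9 → (-267/20, 0)
  seg 6: right by d5 = 77/10 → (-113/20, 0)
  seg 7: left by d1 = 8 → (-273/20, 0)
  seg 8: left by d4 = 16/5 → (-337/20, 0)
  seg 9: down by d4 = 16/5 → (-337/20, -16/5)
  seg 10: down by d2 = 16 → (-337/20, -96/5)

d4 = 16/5
d5 = 77/10
d6 = -13/20
d7 = 134/5
d8 = -1069/10
d9 = -186/5
d10 = 121/10
d11 = -13/10
endpoint = (-337/20, -96/5)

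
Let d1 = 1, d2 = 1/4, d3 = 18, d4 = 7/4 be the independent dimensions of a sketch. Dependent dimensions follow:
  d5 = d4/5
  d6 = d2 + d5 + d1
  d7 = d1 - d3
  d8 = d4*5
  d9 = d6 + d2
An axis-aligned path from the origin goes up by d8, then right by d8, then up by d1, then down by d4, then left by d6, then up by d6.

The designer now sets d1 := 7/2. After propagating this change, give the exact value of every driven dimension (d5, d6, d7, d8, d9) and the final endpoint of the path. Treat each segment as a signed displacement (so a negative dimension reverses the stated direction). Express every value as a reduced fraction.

d5 = 7/20
d6 = 41/10
d7 = -29/2
d8 = 35/4
d9 = 87/20
endpoint = (93/20, 73/5)

Apply edit: d1 := 7/2
  d5 = d4/5 = 7/20
  d6 = d2 + d5 + d1 = 41/10
  d7 = d1 - d3 = -29/2
  d8 = d4*5 = 35/4
  d9 = d6 + d2 = 87/20
Walk from origin (0, 0):
  seg 1: up by d8 = 35/4 → (0, 35/4)
  seg 2: right by d8 = 35/4 → (35/4, 35/4)
  seg 3: up by d1 = 7/2 → (35/4, 49/4)
  seg 4: down by d4 = 7/4 → (35/4, 21/2)
  seg 5: left by d6 = 41/10 → (93/20, 21/2)
  seg 6: up by d6 = 41/10 → (93/20, 73/5)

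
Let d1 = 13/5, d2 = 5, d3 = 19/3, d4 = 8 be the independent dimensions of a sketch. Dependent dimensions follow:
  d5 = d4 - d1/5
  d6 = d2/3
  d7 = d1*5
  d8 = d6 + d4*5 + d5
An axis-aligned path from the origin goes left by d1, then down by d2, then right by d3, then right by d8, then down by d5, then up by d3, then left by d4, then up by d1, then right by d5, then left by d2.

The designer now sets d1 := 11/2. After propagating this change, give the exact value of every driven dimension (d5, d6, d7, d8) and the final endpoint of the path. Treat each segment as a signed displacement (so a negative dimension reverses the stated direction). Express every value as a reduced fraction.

Apply edit: d1 := 11/2
  d5 = d4 - d1/5 = 69/10
  d6 = d2/3 = 5/3
  d7 = d1*5 = 55/2
  d8 = d6 + d4*5 + d5 = 1457/30
Walk from origin (0, 0):
  seg 1: left by d1 = 11/2 → (-11/2, 0)
  seg 2: down by d2 = 5 → (-11/2, -5)
  seg 3: right by d3 = 19/3 → (5/6, -5)
  seg 4: right by d8 = 1457/30 → (247/5, -5)
  seg 5: down by d5 = 69/10 → (247/5, -119/10)
  seg 6: up by d3 = 19/3 → (247/5, -167/30)
  seg 7: left by d4 = 8 → (207/5, -167/30)
  seg 8: up by d1 = 11/2 → (207/5, -1/15)
  seg 9: right by d5 = 69/10 → (483/10, -1/15)
  seg 10: left by d2 = 5 → (433/10, -1/15)

d5 = 69/10
d6 = 5/3
d7 = 55/2
d8 = 1457/30
endpoint = (433/10, -1/15)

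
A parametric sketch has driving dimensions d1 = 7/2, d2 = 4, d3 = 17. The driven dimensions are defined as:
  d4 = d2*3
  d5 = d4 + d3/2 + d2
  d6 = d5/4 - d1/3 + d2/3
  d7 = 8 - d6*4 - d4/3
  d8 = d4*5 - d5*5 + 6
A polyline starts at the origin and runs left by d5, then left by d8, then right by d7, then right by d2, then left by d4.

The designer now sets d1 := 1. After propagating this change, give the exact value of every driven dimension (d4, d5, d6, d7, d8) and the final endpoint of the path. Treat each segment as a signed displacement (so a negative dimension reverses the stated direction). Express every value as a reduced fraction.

Apply edit: d1 := 1
  d4 = d2*3 = 12
  d5 = d4 + d3/2 + d2 = 49/2
  d6 = d5/4 - d1/3 + d2/3 = 57/8
  d7 = 8 - d6*4 - d4/3 = -49/2
  d8 = d4*5 - d5*5 + 6 = -113/2
Walk from origin (0, 0):
  seg 1: left by d5 = 49/2 → (-49/2, 0)
  seg 2: left by d8 = -113/2 → (32, 0)
  seg 3: right by d7 = -49/2 → (15/2, 0)
  seg 4: right by d2 = 4 → (23/2, 0)
  seg 5: left by d4 = 12 → (-1/2, 0)

d4 = 12
d5 = 49/2
d6 = 57/8
d7 = -49/2
d8 = -113/2
endpoint = (-1/2, 0)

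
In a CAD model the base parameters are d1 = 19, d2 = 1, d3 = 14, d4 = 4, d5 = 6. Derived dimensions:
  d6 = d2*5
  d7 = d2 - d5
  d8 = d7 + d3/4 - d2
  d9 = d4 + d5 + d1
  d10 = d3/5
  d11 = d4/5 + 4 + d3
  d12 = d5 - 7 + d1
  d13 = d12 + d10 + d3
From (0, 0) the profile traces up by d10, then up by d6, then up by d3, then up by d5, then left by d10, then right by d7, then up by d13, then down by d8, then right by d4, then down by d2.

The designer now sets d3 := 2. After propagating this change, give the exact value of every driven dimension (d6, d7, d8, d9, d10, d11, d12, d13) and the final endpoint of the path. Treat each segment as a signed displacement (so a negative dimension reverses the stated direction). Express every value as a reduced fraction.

Apply edit: d3 := 2
  d6 = d2*5 = 5
  d7 = d2 - d5 = -5
  d8 = d7 + d3/4 - d2 = -11/2
  d9 = d4 + d5 + d1 = 29
  d10 = d3/5 = 2/5
  d11 = d4/5 + 4 + d3 = 34/5
  d12 = d5 - 7 + d1 = 18
  d13 = d12 + d10 + d3 = 102/5
Walk from origin (0, 0):
  seg 1: up by d10 = 2/5 → (0, 2/5)
  seg 2: up by d6 = 5 → (0, 27/5)
  seg 3: up by d3 = 2 → (0, 37/5)
  seg 4: up by d5 = 6 → (0, 67/5)
  seg 5: left by d10 = 2/5 → (-2/5, 67/5)
  seg 6: right by d7 = -5 → (-27/5, 67/5)
  seg 7: up by d13 = 102/5 → (-27/5, 169/5)
  seg 8: down by d8 = -11/2 → (-27/5, 393/10)
  seg 9: right by d4 = 4 → (-7/5, 393/10)
  seg 10: down by d2 = 1 → (-7/5, 383/10)

d6 = 5
d7 = -5
d8 = -11/2
d9 = 29
d10 = 2/5
d11 = 34/5
d12 = 18
d13 = 102/5
endpoint = (-7/5, 383/10)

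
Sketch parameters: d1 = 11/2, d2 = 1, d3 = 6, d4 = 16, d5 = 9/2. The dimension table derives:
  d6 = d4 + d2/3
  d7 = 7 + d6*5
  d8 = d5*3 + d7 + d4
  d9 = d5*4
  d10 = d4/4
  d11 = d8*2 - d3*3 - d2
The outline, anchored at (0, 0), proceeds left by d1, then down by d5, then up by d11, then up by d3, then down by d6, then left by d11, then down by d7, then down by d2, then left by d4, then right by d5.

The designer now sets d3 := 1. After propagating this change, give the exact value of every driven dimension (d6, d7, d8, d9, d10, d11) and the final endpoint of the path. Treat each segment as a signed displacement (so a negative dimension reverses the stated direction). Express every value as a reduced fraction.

d6 = 49/3
d7 = 266/3
d8 = 709/6
d9 = 18
d10 = 4
d11 = 697/3
endpoint = (-748/3, 737/6)

Apply edit: d3 := 1
  d6 = d4 + d2/3 = 49/3
  d7 = 7 + d6*5 = 266/3
  d8 = d5*3 + d7 + d4 = 709/6
  d9 = d5*4 = 18
  d10 = d4/4 = 4
  d11 = d8*2 - d3*3 - d2 = 697/3
Walk from origin (0, 0):
  seg 1: left by d1 = 11/2 → (-11/2, 0)
  seg 2: down by d5 = 9/2 → (-11/2, -9/2)
  seg 3: up by d11 = 697/3 → (-11/2, 1367/6)
  seg 4: up by d3 = 1 → (-11/2, 1373/6)
  seg 5: down by d6 = 49/3 → (-11/2, 425/2)
  seg 6: left by d11 = 697/3 → (-1427/6, 425/2)
  seg 7: down by d7 = 266/3 → (-1427/6, 743/6)
  seg 8: down by d2 = 1 → (-1427/6, 737/6)
  seg 9: left by d4 = 16 → (-1523/6, 737/6)
  seg 10: right by d5 = 9/2 → (-748/3, 737/6)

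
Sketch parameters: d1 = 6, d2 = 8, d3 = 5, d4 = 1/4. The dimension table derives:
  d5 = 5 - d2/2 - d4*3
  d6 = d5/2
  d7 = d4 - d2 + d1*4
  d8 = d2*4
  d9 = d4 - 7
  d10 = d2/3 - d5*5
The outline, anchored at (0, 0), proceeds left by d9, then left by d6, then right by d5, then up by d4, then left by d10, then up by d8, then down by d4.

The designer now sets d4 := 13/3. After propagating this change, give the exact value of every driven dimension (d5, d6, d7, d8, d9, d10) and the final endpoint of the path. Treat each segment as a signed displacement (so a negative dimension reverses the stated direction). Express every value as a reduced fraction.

Apply edit: d4 := 13/3
  d5 = 5 - d2/2 - d4*3 = -12
  d6 = d5/2 = -6
  d7 = d4 - d2 + d1*4 = 61/3
  d8 = d2*4 = 32
  d9 = d4 - 7 = -8/3
  d10 = d2/3 - d5*5 = 188/3
Walk from origin (0, 0):
  seg 1: left by d9 = -8/3 → (8/3, 0)
  seg 2: left by d6 = -6 → (26/3, 0)
  seg 3: right by d5 = -12 → (-10/3, 0)
  seg 4: up by d4 = 13/3 → (-10/3, 13/3)
  seg 5: left by d10 = 188/3 → (-66, 13/3)
  seg 6: up by d8 = 32 → (-66, 109/3)
  seg 7: down by d4 = 13/3 → (-66, 32)

d5 = -12
d6 = -6
d7 = 61/3
d8 = 32
d9 = -8/3
d10 = 188/3
endpoint = (-66, 32)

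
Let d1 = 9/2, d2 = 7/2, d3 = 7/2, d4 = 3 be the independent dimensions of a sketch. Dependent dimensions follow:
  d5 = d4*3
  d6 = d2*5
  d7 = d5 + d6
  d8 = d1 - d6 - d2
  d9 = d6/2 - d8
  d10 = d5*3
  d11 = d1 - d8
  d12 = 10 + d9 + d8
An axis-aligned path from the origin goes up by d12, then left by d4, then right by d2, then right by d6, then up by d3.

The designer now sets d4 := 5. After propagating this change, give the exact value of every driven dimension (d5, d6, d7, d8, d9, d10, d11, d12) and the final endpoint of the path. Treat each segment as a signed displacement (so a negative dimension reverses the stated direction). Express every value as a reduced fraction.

Apply edit: d4 := 5
  d5 = d4*3 = 15
  d6 = d2*5 = 35/2
  d7 = d5 + d6 = 65/2
  d8 = d1 - d6 - d2 = -33/2
  d9 = d6/2 - d8 = 101/4
  d10 = d5*3 = 45
  d11 = d1 - d8 = 21
  d12 = 10 + d9 + d8 = 75/4
Walk from origin (0, 0):
  seg 1: up by d12 = 75/4 → (0, 75/4)
  seg 2: left by d4 = 5 → (-5, 75/4)
  seg 3: right by d2 = 7/2 → (-3/2, 75/4)
  seg 4: right by d6 = 35/2 → (16, 75/4)
  seg 5: up by d3 = 7/2 → (16, 89/4)

d5 = 15
d6 = 35/2
d7 = 65/2
d8 = -33/2
d9 = 101/4
d10 = 45
d11 = 21
d12 = 75/4
endpoint = (16, 89/4)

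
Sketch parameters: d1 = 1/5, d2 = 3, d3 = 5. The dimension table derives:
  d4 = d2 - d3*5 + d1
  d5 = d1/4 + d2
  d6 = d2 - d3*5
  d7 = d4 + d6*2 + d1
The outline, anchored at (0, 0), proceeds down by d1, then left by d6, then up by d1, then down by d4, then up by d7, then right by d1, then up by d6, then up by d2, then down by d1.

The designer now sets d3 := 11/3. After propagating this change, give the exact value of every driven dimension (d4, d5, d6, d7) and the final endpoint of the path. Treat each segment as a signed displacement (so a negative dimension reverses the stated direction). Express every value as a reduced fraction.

d4 = -227/15
d5 = 61/20
d6 = -46/3
d7 = -228/5
endpoint = (233/15, -43)

Apply edit: d3 := 11/3
  d4 = d2 - d3*5 + d1 = -227/15
  d5 = d1/4 + d2 = 61/20
  d6 = d2 - d3*5 = -46/3
  d7 = d4 + d6*2 + d1 = -228/5
Walk from origin (0, 0):
  seg 1: down by d1 = 1/5 → (0, -1/5)
  seg 2: left by d6 = -46/3 → (46/3, -1/5)
  seg 3: up by d1 = 1/5 → (46/3, 0)
  seg 4: down by d4 = -227/15 → (46/3, 227/15)
  seg 5: up by d7 = -228/5 → (46/3, -457/15)
  seg 6: right by d1 = 1/5 → (233/15, -457/15)
  seg 7: up by d6 = -46/3 → (233/15, -229/5)
  seg 8: up by d2 = 3 → (233/15, -214/5)
  seg 9: down by d1 = 1/5 → (233/15, -43)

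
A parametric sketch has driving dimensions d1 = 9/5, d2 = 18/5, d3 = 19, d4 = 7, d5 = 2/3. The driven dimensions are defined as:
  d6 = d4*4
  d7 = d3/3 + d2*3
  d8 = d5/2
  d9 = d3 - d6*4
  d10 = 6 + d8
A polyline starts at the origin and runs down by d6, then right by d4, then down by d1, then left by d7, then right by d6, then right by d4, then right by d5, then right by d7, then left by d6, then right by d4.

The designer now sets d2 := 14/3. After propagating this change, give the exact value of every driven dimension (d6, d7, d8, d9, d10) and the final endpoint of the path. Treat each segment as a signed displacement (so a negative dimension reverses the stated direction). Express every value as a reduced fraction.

Apply edit: d2 := 14/3
  d6 = d4*4 = 28
  d7 = d3/3 + d2*3 = 61/3
  d8 = d5/2 = 1/3
  d9 = d3 - d6*4 = -93
  d10 = 6 + d8 = 19/3
Walk from origin (0, 0):
  seg 1: down by d6 = 28 → (0, -28)
  seg 2: right by d4 = 7 → (7, -28)
  seg 3: down by d1 = 9/5 → (7, -149/5)
  seg 4: left by d7 = 61/3 → (-40/3, -149/5)
  seg 5: right by d6 = 28 → (44/3, -149/5)
  seg 6: right by d4 = 7 → (65/3, -149/5)
  seg 7: right by d5 = 2/3 → (67/3, -149/5)
  seg 8: right by d7 = 61/3 → (128/3, -149/5)
  seg 9: left by d6 = 28 → (44/3, -149/5)
  seg 10: right by d4 = 7 → (65/3, -149/5)

d6 = 28
d7 = 61/3
d8 = 1/3
d9 = -93
d10 = 19/3
endpoint = (65/3, -149/5)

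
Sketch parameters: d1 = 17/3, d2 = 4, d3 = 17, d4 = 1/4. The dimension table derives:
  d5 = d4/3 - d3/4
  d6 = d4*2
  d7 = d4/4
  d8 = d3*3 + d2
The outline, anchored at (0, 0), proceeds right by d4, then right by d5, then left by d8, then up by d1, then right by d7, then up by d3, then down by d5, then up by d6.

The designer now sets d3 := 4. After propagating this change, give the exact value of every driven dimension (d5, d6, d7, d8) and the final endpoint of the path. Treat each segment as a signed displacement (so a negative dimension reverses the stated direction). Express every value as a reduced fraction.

Apply edit: d3 := 4
  d5 = d4/3 - d3/4 = -11/12
  d6 = d4*2 = 1/2
  d7 = d4/4 = 1/16
  d8 = d3*3 + d2 = 16
Walk from origin (0, 0):
  seg 1: right by d4 = 1/4 → (1/4, 0)
  seg 2: right by d5 = -11/12 → (-2/3, 0)
  seg 3: left by d8 = 16 → (-50/3, 0)
  seg 4: up by d1 = 17/3 → (-50/3, 17/3)
  seg 5: right by d7 = 1/16 → (-797/48, 17/3)
  seg 6: up by d3 = 4 → (-797/48, 29/3)
  seg 7: down by d5 = -11/12 → (-797/48, 127/12)
  seg 8: up by d6 = 1/2 → (-797/48, 133/12)

d5 = -11/12
d6 = 1/2
d7 = 1/16
d8 = 16
endpoint = (-797/48, 133/12)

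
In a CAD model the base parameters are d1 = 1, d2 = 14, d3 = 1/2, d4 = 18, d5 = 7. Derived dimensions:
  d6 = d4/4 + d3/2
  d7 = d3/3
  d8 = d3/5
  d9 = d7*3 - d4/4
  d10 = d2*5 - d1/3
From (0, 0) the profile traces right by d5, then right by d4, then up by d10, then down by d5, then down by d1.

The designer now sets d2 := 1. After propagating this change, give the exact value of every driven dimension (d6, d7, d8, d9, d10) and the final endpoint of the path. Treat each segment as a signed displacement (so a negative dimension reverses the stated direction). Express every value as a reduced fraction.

d6 = 19/4
d7 = 1/6
d8 = 1/10
d9 = -4
d10 = 14/3
endpoint = (25, -10/3)

Apply edit: d2 := 1
  d6 = d4/4 + d3/2 = 19/4
  d7 = d3/3 = 1/6
  d8 = d3/5 = 1/10
  d9 = d7*3 - d4/4 = -4
  d10 = d2*5 - d1/3 = 14/3
Walk from origin (0, 0):
  seg 1: right by d5 = 7 → (7, 0)
  seg 2: right by d4 = 18 → (25, 0)
  seg 3: up by d10 = 14/3 → (25, 14/3)
  seg 4: down by d5 = 7 → (25, -7/3)
  seg 5: down by d1 = 1 → (25, -10/3)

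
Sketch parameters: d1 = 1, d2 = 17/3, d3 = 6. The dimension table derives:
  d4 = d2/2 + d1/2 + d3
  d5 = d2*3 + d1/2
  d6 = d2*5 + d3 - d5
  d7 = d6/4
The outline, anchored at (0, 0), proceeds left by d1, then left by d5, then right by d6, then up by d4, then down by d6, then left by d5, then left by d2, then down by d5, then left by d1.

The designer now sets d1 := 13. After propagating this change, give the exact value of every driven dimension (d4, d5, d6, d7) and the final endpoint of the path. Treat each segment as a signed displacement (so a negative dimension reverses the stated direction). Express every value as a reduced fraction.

Apply edit: d1 := 13
  d4 = d2/2 + d1/2 + d3 = 46/3
  d5 = d2*3 + d1/2 = 47/2
  d6 = d2*5 + d3 - d5 = 65/6
  d7 = d6/4 = 65/24
Walk from origin (0, 0):
  seg 1: left by d1 = 13 → (-13, 0)
  seg 2: left by d5 = 47/2 → (-73/2, 0)
  seg 3: right by d6 = 65/6 → (-77/3, 0)
  seg 4: up by d4 = 46/3 → (-77/3, 46/3)
  seg 5: down by d6 = 65/6 → (-77/3, 9/2)
  seg 6: left by d5 = 47/2 → (-295/6, 9/2)
  seg 7: left by d2 = 17/3 → (-329/6, 9/2)
  seg 8: down by d5 = 47/2 → (-329/6, -19)
  seg 9: left by d1 = 13 → (-407/6, -19)

d4 = 46/3
d5 = 47/2
d6 = 65/6
d7 = 65/24
endpoint = (-407/6, -19)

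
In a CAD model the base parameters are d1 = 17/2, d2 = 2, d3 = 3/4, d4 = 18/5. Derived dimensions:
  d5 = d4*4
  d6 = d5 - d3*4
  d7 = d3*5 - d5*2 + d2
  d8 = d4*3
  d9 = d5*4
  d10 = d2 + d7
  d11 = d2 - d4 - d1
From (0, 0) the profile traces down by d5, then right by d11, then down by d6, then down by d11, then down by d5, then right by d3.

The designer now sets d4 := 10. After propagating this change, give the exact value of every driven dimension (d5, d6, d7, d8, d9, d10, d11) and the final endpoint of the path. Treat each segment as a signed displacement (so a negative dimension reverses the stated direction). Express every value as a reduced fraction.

d5 = 40
d6 = 37
d7 = -297/4
d8 = 30
d9 = 160
d10 = -289/4
d11 = -33/2
endpoint = (-63/4, -201/2)

Apply edit: d4 := 10
  d5 = d4*4 = 40
  d6 = d5 - d3*4 = 37
  d7 = d3*5 - d5*2 + d2 = -297/4
  d8 = d4*3 = 30
  d9 = d5*4 = 160
  d10 = d2 + d7 = -289/4
  d11 = d2 - d4 - d1 = -33/2
Walk from origin (0, 0):
  seg 1: down by d5 = 40 → (0, -40)
  seg 2: right by d11 = -33/2 → (-33/2, -40)
  seg 3: down by d6 = 37 → (-33/2, -77)
  seg 4: down by d11 = -33/2 → (-33/2, -121/2)
  seg 5: down by d5 = 40 → (-33/2, -201/2)
  seg 6: right by d3 = 3/4 → (-63/4, -201/2)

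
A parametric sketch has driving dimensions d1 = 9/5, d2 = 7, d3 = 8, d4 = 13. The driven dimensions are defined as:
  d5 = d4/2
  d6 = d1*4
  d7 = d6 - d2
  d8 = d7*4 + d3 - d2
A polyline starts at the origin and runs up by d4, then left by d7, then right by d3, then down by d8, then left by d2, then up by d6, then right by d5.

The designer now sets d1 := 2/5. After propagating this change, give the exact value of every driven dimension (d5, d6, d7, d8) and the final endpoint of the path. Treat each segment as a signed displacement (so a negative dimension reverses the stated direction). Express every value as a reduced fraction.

Apply edit: d1 := 2/5
  d5 = d4/2 = 13/2
  d6 = d1*4 = 8/5
  d7 = d6 - d2 = -27/5
  d8 = d7*4 + d3 - d2 = -103/5
Walk from origin (0, 0):
  seg 1: up by d4 = 13 → (0, 13)
  seg 2: left by d7 = -27/5 → (27/5, 13)
  seg 3: right by d3 = 8 → (67/5, 13)
  seg 4: down by d8 = -103/5 → (67/5, 168/5)
  seg 5: left by d2 = 7 → (32/5, 168/5)
  seg 6: up by d6 = 8/5 → (32/5, 176/5)
  seg 7: right by d5 = 13/2 → (129/10, 176/5)

d5 = 13/2
d6 = 8/5
d7 = -27/5
d8 = -103/5
endpoint = (129/10, 176/5)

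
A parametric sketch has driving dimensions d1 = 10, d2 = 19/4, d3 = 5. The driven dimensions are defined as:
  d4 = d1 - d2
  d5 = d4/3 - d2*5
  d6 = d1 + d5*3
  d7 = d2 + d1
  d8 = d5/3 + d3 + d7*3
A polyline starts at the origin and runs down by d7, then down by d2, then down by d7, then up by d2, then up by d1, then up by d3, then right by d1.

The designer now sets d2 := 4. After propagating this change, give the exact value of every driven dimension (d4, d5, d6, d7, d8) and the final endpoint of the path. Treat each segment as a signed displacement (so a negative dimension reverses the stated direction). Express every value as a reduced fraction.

Apply edit: d2 := 4
  d4 = d1 - d2 = 6
  d5 = d4/3 - d2*5 = -18
  d6 = d1 + d5*3 = -44
  d7 = d2 + d1 = 14
  d8 = d5/3 + d3 + d7*3 = 41
Walk from origin (0, 0):
  seg 1: down by d7 = 14 → (0, -14)
  seg 2: down by d2 = 4 → (0, -18)
  seg 3: down by d7 = 14 → (0, -32)
  seg 4: up by d2 = 4 → (0, -28)
  seg 5: up by d1 = 10 → (0, -18)
  seg 6: up by d3 = 5 → (0, -13)
  seg 7: right by d1 = 10 → (10, -13)

d4 = 6
d5 = -18
d6 = -44
d7 = 14
d8 = 41
endpoint = (10, -13)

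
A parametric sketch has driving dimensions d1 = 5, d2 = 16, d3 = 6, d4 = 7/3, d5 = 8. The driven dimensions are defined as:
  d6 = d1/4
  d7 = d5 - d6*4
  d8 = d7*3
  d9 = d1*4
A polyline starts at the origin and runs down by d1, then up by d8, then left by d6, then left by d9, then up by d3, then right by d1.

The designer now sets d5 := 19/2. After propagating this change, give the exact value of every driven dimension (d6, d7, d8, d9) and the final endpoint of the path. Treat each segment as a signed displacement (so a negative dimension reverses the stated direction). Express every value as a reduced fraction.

d6 = 5/4
d7 = 9/2
d8 = 27/2
d9 = 20
endpoint = (-65/4, 29/2)

Apply edit: d5 := 19/2
  d6 = d1/4 = 5/4
  d7 = d5 - d6*4 = 9/2
  d8 = d7*3 = 27/2
  d9 = d1*4 = 20
Walk from origin (0, 0):
  seg 1: down by d1 = 5 → (0, -5)
  seg 2: up by d8 = 27/2 → (0, 17/2)
  seg 3: left by d6 = 5/4 → (-5/4, 17/2)
  seg 4: left by d9 = 20 → (-85/4, 17/2)
  seg 5: up by d3 = 6 → (-85/4, 29/2)
  seg 6: right by d1 = 5 → (-65/4, 29/2)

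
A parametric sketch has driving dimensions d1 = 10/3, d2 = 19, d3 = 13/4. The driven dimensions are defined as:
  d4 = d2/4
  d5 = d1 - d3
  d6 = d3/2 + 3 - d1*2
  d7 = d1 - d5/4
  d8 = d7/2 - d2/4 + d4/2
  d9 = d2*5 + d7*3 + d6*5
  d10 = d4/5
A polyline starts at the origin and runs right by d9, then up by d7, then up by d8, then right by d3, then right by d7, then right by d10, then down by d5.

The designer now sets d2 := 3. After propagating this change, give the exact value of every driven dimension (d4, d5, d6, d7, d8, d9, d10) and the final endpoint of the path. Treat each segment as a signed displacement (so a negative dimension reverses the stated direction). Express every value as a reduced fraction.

d4 = 3/4
d5 = 1/12
d6 = -49/24
d7 = 53/16
d8 = 41/32
d9 = 707/48
d10 = 3/20
endpoint = (2573/120, 433/96)

Apply edit: d2 := 3
  d4 = d2/4 = 3/4
  d5 = d1 - d3 = 1/12
  d6 = d3/2 + 3 - d1*2 = -49/24
  d7 = d1 - d5/4 = 53/16
  d8 = d7/2 - d2/4 + d4/2 = 41/32
  d9 = d2*5 + d7*3 + d6*5 = 707/48
  d10 = d4/5 = 3/20
Walk from origin (0, 0):
  seg 1: right by d9 = 707/48 → (707/48, 0)
  seg 2: up by d7 = 53/16 → (707/48, 53/16)
  seg 3: up by d8 = 41/32 → (707/48, 147/32)
  seg 4: right by d3 = 13/4 → (863/48, 147/32)
  seg 5: right by d7 = 53/16 → (511/24, 147/32)
  seg 6: right by d10 = 3/20 → (2573/120, 147/32)
  seg 7: down by d5 = 1/12 → (2573/120, 433/96)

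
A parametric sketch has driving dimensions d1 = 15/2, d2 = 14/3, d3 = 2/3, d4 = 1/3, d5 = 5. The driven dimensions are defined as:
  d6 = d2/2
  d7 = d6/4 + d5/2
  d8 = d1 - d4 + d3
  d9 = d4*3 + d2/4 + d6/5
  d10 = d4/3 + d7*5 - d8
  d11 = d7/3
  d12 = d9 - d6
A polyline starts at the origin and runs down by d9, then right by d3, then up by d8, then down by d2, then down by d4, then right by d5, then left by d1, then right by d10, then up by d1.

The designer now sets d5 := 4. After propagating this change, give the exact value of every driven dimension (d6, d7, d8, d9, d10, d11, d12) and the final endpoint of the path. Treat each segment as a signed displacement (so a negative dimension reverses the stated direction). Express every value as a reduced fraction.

d6 = 7/3
d7 = 31/12
d8 = 47/6
d9 = 79/30
d10 = 187/36
d11 = 31/36
d12 = 3/10
endpoint = (85/36, 77/10)

Apply edit: d5 := 4
  d6 = d2/2 = 7/3
  d7 = d6/4 + d5/2 = 31/12
  d8 = d1 - d4 + d3 = 47/6
  d9 = d4*3 + d2/4 + d6/5 = 79/30
  d10 = d4/3 + d7*5 - d8 = 187/36
  d11 = d7/3 = 31/36
  d12 = d9 - d6 = 3/10
Walk from origin (0, 0):
  seg 1: down by d9 = 79/30 → (0, -79/30)
  seg 2: right by d3 = 2/3 → (2/3, -79/30)
  seg 3: up by d8 = 47/6 → (2/3, 26/5)
  seg 4: down by d2 = 14/3 → (2/3, 8/15)
  seg 5: down by d4 = 1/3 → (2/3, 1/5)
  seg 6: right by d5 = 4 → (14/3, 1/5)
  seg 7: left by d1 = 15/2 → (-17/6, 1/5)
  seg 8: right by d10 = 187/36 → (85/36, 1/5)
  seg 9: up by d1 = 15/2 → (85/36, 77/10)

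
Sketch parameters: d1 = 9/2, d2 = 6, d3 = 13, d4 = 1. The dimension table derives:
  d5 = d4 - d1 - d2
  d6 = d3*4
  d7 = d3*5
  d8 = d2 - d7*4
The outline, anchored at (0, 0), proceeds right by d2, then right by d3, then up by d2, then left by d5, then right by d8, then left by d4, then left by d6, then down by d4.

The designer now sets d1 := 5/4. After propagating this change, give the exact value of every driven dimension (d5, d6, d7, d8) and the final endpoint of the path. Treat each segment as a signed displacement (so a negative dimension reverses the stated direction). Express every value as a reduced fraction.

d5 = -25/4
d6 = 52
d7 = 65
d8 = -254
endpoint = (-1127/4, 5)

Apply edit: d1 := 5/4
  d5 = d4 - d1 - d2 = -25/4
  d6 = d3*4 = 52
  d7 = d3*5 = 65
  d8 = d2 - d7*4 = -254
Walk from origin (0, 0):
  seg 1: right by d2 = 6 → (6, 0)
  seg 2: right by d3 = 13 → (19, 0)
  seg 3: up by d2 = 6 → (19, 6)
  seg 4: left by d5 = -25/4 → (101/4, 6)
  seg 5: right by d8 = -254 → (-915/4, 6)
  seg 6: left by d4 = 1 → (-919/4, 6)
  seg 7: left by d6 = 52 → (-1127/4, 6)
  seg 8: down by d4 = 1 → (-1127/4, 5)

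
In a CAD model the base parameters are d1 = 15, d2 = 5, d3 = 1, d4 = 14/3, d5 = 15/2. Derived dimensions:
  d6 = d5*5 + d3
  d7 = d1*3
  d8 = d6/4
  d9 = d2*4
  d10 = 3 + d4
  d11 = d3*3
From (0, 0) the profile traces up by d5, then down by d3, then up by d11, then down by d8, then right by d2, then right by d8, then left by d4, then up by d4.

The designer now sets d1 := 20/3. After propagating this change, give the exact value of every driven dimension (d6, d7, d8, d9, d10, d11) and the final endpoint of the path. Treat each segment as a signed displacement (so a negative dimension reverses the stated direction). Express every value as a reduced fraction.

Apply edit: d1 := 20/3
  d6 = d5*5 + d3 = 77/2
  d7 = d1*3 = 20
  d8 = d6/4 = 77/8
  d9 = d2*4 = 20
  d10 = 3 + d4 = 23/3
  d11 = d3*3 = 3
Walk from origin (0, 0):
  seg 1: up by d5 = 15/2 → (0, 15/2)
  seg 2: down by d3 = 1 → (0, 13/2)
  seg 3: up by d11 = 3 → (0, 19/2)
  seg 4: down by d8 = 77/8 → (0, -1/8)
  seg 5: right by d2 = 5 → (5, -1/8)
  seg 6: right by d8 = 77/8 → (117/8, -1/8)
  seg 7: left by d4 = 14/3 → (239/24, -1/8)
  seg 8: up by d4 = 14/3 → (239/24, 109/24)

d6 = 77/2
d7 = 20
d8 = 77/8
d9 = 20
d10 = 23/3
d11 = 3
endpoint = (239/24, 109/24)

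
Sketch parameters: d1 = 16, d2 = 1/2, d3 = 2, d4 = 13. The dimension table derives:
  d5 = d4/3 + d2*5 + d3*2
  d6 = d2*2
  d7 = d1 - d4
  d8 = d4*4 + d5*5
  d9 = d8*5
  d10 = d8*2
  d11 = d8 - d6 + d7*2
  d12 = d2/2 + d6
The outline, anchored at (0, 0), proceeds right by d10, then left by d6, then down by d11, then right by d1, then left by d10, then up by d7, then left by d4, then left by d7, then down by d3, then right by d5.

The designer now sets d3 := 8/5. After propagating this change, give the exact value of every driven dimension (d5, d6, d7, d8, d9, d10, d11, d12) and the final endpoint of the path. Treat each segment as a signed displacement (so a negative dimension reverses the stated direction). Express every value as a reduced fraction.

d5 = 301/30
d6 = 1
d7 = 3
d8 = 613/6
d9 = 3065/6
d10 = 613/3
d11 = 643/6
d12 = 5/4
endpoint = (271/30, -3173/30)

Apply edit: d3 := 8/5
  d5 = d4/3 + d2*5 + d3*2 = 301/30
  d6 = d2*2 = 1
  d7 = d1 - d4 = 3
  d8 = d4*4 + d5*5 = 613/6
  d9 = d8*5 = 3065/6
  d10 = d8*2 = 613/3
  d11 = d8 - d6 + d7*2 = 643/6
  d12 = d2/2 + d6 = 5/4
Walk from origin (0, 0):
  seg 1: right by d10 = 613/3 → (613/3, 0)
  seg 2: left by d6 = 1 → (610/3, 0)
  seg 3: down by d11 = 643/6 → (610/3, -643/6)
  seg 4: right by d1 = 16 → (658/3, -643/6)
  seg 5: left by d10 = 613/3 → (15, -643/6)
  seg 6: up by d7 = 3 → (15, -625/6)
  seg 7: left by d4 = 13 → (2, -625/6)
  seg 8: left by d7 = 3 → (-1, -625/6)
  seg 9: down by d3 = 8/5 → (-1, -3173/30)
  seg 10: right by d5 = 301/30 → (271/30, -3173/30)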